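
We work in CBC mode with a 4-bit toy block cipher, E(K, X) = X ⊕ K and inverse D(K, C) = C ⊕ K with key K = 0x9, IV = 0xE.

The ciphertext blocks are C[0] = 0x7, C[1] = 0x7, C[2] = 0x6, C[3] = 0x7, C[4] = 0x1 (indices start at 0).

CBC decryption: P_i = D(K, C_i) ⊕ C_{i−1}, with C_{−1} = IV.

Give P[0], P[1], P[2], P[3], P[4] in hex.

P[0] = 0x0, P[1] = 0x9, P[2] = 0x8, P[3] = 0x8, P[4] = 0xF

P[0]: D(K, 0x7) = 0xE; 0xE ⊕ 0xE = 0x0.
P[1]: D(K, 0x7) = 0xE; 0xE ⊕ 0x7 = 0x9.
P[2]: D(K, 0x6) = 0xF; 0xF ⊕ 0x7 = 0x8.
P[3]: D(K, 0x7) = 0xE; 0xE ⊕ 0x6 = 0x8.
P[4]: D(K, 0x1) = 0x8; 0x8 ⊕ 0x7 = 0xF.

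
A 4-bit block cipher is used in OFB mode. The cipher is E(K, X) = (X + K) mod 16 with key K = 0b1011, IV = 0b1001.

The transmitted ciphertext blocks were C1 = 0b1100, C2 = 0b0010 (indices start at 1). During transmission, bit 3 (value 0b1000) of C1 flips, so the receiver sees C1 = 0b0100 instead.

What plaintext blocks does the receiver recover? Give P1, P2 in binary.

P1 = 0b0000, P2 = 0b1101

OFB decryption: S_i = E(K, S_{i−1}) with S_{0} = IV; P_i = C_i ⊕ S_i.
Only C1 changed, to 0b0100. In OFB, a change in C_i flips the same bit in P_i only; the keystream is unaffected. Decrypting the received ciphertext:
P1: S = E(K, 0b1001) = 0b0100; 0b0100 ⊕ 0b0100 = 0b0000.
P2: S = E(K, 0b0100) = 0b1111; 0b0010 ⊕ 0b1111 = 0b1101.
Blocks that differ from the original plaintext: P1.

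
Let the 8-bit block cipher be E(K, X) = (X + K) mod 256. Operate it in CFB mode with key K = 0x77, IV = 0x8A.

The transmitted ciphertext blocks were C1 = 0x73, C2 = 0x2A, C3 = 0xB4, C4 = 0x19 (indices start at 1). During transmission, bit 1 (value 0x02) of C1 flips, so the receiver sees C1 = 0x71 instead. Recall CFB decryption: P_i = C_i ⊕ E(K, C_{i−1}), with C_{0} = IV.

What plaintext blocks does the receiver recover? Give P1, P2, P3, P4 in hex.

P1 = 0x70, P2 = 0xC2, P3 = 0x15, P4 = 0x32

Only C1 changed, to 0x71. In CFB, a change in C_i flips the same bit in P_i and garbles P_{i+1}. Decrypting the received ciphertext:
P1: E(K, 0x8A) = 0x01; 0x71 ⊕ 0x01 = 0x70.
P2: E(K, 0x71) = 0xE8; 0x2A ⊕ 0xE8 = 0xC2.
P3: E(K, 0x2A) = 0xA1; 0xB4 ⊕ 0xA1 = 0x15.
P4: E(K, 0xB4) = 0x2B; 0x19 ⊕ 0x2B = 0x32.
Blocks that differ from the original plaintext: P1, P2.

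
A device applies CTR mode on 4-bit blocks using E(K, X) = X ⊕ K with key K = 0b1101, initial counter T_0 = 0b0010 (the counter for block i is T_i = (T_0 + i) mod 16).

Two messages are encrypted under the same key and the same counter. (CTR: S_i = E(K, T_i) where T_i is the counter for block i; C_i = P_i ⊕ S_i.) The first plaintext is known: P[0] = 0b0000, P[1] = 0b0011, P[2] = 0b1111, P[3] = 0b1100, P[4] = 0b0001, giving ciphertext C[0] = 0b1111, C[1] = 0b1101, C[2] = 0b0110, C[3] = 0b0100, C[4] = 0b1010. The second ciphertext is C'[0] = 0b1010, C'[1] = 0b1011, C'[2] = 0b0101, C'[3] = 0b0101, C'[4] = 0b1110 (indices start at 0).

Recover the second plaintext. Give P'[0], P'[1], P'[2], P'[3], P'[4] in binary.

P'[0] = 0b0101, P'[1] = 0b0101, P'[2] = 0b1100, P'[3] = 0b1101, P'[4] = 0b0101

In CTR with a reused counter, both messages share the same keystream S_i, so C_i ⊕ C'_i = P_i ⊕ P'_i and thus P'_i = P_i ⊕ C_i ⊕ C'_i.
P'[0]: 0b0000 ⊕ 0b1111 ⊕ 0b1010 = 0b0101.
P'[1]: 0b0011 ⊕ 0b1101 ⊕ 0b1011 = 0b0101.
P'[2]: 0b1111 ⊕ 0b0110 ⊕ 0b0101 = 0b1100.
P'[3]: 0b1100 ⊕ 0b0100 ⊕ 0b0101 = 0b1101.
P'[4]: 0b0001 ⊕ 0b1010 ⊕ 0b1110 = 0b0101.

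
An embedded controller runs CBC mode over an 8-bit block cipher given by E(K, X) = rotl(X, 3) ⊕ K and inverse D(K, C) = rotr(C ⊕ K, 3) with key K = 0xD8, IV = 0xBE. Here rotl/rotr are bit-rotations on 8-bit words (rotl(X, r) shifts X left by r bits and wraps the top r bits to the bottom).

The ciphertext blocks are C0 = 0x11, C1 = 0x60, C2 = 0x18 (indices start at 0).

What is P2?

P2 = 0x78

CBC decryption: P_i = D(K, C_i) ⊕ C_{i−1}, with C_{−1} = IV.
P2: D(K, 0x18) = 0x18; 0x18 ⊕ 0x60 = 0x78.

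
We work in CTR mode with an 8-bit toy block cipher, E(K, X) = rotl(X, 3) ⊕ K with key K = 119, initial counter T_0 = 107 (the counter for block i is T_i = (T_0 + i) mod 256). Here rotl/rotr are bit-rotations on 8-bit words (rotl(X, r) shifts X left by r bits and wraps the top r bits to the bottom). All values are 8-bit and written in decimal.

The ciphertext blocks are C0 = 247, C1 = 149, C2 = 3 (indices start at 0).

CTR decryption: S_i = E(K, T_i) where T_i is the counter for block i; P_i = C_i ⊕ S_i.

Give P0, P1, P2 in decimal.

P0 = 219, P1 = 129, P2 = 31

P0: T = 107, S = E(K, T) = 44; 247 ⊕ 44 = 219.
P1: T = 108, S = E(K, T) = 20; 149 ⊕ 20 = 129.
P2: T = 109, S = E(K, T) = 28; 3 ⊕ 28 = 31.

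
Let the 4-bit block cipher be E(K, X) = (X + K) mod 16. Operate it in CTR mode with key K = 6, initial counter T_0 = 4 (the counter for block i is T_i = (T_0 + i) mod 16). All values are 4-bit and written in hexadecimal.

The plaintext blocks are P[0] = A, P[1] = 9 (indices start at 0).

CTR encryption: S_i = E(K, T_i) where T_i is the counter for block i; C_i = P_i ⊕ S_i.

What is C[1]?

C[0]: T = 4, S = E(K, T) = A; A ⊕ A = 0.
C[1]: T = 5, S = E(K, T) = B; 9 ⊕ B = 2.

C[1] = 2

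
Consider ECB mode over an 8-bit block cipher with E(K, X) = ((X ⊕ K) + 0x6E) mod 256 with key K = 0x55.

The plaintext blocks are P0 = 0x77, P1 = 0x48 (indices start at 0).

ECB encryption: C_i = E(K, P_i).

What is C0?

C0 = 0x90

C0: E(K, 0x77) = 0x90.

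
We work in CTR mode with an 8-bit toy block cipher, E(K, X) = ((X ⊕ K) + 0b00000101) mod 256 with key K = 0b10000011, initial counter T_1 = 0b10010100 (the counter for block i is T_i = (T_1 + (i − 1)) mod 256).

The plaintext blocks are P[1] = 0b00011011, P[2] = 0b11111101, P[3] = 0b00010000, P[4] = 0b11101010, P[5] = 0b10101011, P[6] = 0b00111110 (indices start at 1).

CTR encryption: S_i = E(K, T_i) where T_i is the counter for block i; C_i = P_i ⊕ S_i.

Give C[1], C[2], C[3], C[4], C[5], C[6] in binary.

C[1]: T = 0b10010100, S = E(K, T) = 0b00011100; 0b00011011 ⊕ 0b00011100 = 0b00000111.
C[2]: T = 0b10010101, S = E(K, T) = 0b00011011; 0b11111101 ⊕ 0b00011011 = 0b11100110.
C[3]: T = 0b10010110, S = E(K, T) = 0b00011010; 0b00010000 ⊕ 0b00011010 = 0b00001010.
C[4]: T = 0b10010111, S = E(K, T) = 0b00011001; 0b11101010 ⊕ 0b00011001 = 0b11110011.
C[5]: T = 0b10011000, S = E(K, T) = 0b00100000; 0b10101011 ⊕ 0b00100000 = 0b10001011.
C[6]: T = 0b10011001, S = E(K, T) = 0b00011111; 0b00111110 ⊕ 0b00011111 = 0b00100001.

C[1] = 0b00000111, C[2] = 0b11100110, C[3] = 0b00001010, C[4] = 0b11110011, C[5] = 0b10001011, C[6] = 0b00100001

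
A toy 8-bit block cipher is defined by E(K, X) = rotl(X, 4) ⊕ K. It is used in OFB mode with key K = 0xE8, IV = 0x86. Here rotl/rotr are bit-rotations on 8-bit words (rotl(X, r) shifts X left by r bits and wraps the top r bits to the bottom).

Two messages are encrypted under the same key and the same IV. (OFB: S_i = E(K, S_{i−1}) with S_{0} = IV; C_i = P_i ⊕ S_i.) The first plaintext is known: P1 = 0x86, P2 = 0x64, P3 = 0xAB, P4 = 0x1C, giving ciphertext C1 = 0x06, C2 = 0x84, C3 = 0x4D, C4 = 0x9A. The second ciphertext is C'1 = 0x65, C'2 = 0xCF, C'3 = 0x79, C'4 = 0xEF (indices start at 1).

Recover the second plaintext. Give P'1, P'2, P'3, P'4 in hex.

In OFB with a reused IV, both messages share the same keystream S_i, so C_i ⊕ C'_i = P_i ⊕ P'_i and thus P'_i = P_i ⊕ C_i ⊕ C'_i.
P'1: 0x86 ⊕ 0x06 ⊕ 0x65 = 0xE5.
P'2: 0x64 ⊕ 0x84 ⊕ 0xCF = 0x2F.
P'3: 0xAB ⊕ 0x4D ⊕ 0x79 = 0x9F.
P'4: 0x1C ⊕ 0x9A ⊕ 0xEF = 0x69.

P'1 = 0xE5, P'2 = 0x2F, P'3 = 0x9F, P'4 = 0x69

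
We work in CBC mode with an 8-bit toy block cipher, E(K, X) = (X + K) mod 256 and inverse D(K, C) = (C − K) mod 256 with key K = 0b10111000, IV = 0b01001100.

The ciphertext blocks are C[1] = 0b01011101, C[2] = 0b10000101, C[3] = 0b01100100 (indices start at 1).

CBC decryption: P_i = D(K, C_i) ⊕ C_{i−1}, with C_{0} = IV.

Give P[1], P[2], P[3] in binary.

P[1] = 0b11101001, P[2] = 0b10010000, P[3] = 0b00101001

P[1]: D(K, 0b01011101) = 0b10100101; 0b10100101 ⊕ 0b01001100 = 0b11101001.
P[2]: D(K, 0b10000101) = 0b11001101; 0b11001101 ⊕ 0b01011101 = 0b10010000.
P[3]: D(K, 0b01100100) = 0b10101100; 0b10101100 ⊕ 0b10000101 = 0b00101001.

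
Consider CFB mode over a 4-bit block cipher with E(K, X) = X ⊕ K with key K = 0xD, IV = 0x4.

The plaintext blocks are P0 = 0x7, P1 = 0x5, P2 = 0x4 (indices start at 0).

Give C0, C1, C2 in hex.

CFB encryption: C_i = P_i ⊕ E(K, C_{i−1}), with C_{−1} = IV.
C0: E(K, 0x4) = 0x9; 0x7 ⊕ 0x9 = 0xE.
C1: E(K, 0xE) = 0x3; 0x5 ⊕ 0x3 = 0x6.
C2: E(K, 0x6) = 0xB; 0x4 ⊕ 0xB = 0xF.

C0 = 0xE, C1 = 0x6, C2 = 0xF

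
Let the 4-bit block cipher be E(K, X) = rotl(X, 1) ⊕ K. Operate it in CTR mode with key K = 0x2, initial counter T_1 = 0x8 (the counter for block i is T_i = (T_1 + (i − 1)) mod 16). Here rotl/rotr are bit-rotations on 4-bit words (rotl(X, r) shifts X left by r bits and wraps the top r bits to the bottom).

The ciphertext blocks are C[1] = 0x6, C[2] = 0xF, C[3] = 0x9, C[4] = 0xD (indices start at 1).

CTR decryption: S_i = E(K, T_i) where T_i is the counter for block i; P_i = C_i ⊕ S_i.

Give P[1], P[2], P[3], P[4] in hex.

P[1] = 0x5, P[2] = 0xE, P[3] = 0xE, P[4] = 0x8

P[1]: T = 0x8, S = E(K, T) = 0x3; 0x6 ⊕ 0x3 = 0x5.
P[2]: T = 0x9, S = E(K, T) = 0x1; 0xF ⊕ 0x1 = 0xE.
P[3]: T = 0xA, S = E(K, T) = 0x7; 0x9 ⊕ 0x7 = 0xE.
P[4]: T = 0xB, S = E(K, T) = 0x5; 0xD ⊕ 0x5 = 0x8.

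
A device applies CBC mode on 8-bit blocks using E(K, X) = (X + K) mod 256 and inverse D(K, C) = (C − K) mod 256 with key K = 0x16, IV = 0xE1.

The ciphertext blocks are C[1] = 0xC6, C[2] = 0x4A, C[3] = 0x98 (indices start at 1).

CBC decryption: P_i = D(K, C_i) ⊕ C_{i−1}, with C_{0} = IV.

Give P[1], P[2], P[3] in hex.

P[1] = 0x51, P[2] = 0xF2, P[3] = 0xC8

P[1]: D(K, 0xC6) = 0xB0; 0xB0 ⊕ 0xE1 = 0x51.
P[2]: D(K, 0x4A) = 0x34; 0x34 ⊕ 0xC6 = 0xF2.
P[3]: D(K, 0x98) = 0x82; 0x82 ⊕ 0x4A = 0xC8.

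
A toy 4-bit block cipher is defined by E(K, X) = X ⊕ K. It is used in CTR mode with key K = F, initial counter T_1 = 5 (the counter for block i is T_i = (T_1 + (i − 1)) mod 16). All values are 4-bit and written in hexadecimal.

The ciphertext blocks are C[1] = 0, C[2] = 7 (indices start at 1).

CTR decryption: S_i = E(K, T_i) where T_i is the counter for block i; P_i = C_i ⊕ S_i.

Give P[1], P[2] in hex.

P[1]: T = 5, S = E(K, T) = A; 0 ⊕ A = A.
P[2]: T = 6, S = E(K, T) = 9; 7 ⊕ 9 = E.

P[1] = A, P[2] = E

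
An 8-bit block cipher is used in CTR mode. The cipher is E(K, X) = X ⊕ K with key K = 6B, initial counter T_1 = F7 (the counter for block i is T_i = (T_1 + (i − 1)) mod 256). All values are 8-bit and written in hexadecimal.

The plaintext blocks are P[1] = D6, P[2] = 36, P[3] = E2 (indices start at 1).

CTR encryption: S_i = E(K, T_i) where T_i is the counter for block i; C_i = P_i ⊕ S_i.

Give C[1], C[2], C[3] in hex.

C[1] = 4A, C[2] = A5, C[3] = 70

C[1]: T = F7, S = E(K, T) = 9C; D6 ⊕ 9C = 4A.
C[2]: T = F8, S = E(K, T) = 93; 36 ⊕ 93 = A5.
C[3]: T = F9, S = E(K, T) = 92; E2 ⊕ 92 = 70.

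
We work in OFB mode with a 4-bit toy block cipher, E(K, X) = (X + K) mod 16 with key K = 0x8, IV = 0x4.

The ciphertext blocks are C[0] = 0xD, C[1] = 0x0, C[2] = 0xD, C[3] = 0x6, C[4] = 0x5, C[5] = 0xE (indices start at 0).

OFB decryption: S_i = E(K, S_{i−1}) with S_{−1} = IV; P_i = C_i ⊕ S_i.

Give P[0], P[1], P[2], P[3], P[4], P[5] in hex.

P[0]: S = E(K, 0x4) = 0xC; 0xD ⊕ 0xC = 0x1.
P[1]: S = E(K, 0xC) = 0x4; 0x0 ⊕ 0x4 = 0x4.
P[2]: S = E(K, 0x4) = 0xC; 0xD ⊕ 0xC = 0x1.
P[3]: S = E(K, 0xC) = 0x4; 0x6 ⊕ 0x4 = 0x2.
P[4]: S = E(K, 0x4) = 0xC; 0x5 ⊕ 0xC = 0x9.
P[5]: S = E(K, 0xC) = 0x4; 0xE ⊕ 0x4 = 0xA.

P[0] = 0x1, P[1] = 0x4, P[2] = 0x1, P[3] = 0x2, P[4] = 0x9, P[5] = 0xA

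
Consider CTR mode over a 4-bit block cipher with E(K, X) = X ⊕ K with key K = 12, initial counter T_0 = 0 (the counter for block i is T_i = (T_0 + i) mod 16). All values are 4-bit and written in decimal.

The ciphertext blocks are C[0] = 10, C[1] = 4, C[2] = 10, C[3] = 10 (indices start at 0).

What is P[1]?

P[1] = 9

CTR decryption: S_i = E(K, T_i) where T_i is the counter for block i; P_i = C_i ⊕ S_i.
P[1]: T = 1, S = E(K, T) = 13; 4 ⊕ 13 = 9.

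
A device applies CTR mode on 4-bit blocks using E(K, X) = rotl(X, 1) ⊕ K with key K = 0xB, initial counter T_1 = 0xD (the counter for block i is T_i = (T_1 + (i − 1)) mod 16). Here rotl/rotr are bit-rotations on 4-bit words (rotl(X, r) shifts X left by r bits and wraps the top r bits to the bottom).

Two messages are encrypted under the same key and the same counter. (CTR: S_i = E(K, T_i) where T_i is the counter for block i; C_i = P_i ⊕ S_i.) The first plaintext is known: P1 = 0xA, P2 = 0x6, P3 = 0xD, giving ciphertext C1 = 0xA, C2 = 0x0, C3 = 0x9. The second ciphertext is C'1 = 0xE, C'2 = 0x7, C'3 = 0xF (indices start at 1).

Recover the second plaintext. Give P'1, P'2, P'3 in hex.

In CTR with a reused counter, both messages share the same keystream S_i, so C_i ⊕ C'_i = P_i ⊕ P'_i and thus P'_i = P_i ⊕ C_i ⊕ C'_i.
P'1: 0xA ⊕ 0xA ⊕ 0xE = 0xE.
P'2: 0x6 ⊕ 0x0 ⊕ 0x7 = 0x1.
P'3: 0xD ⊕ 0x9 ⊕ 0xF = 0xB.

P'1 = 0xE, P'2 = 0x1, P'3 = 0xB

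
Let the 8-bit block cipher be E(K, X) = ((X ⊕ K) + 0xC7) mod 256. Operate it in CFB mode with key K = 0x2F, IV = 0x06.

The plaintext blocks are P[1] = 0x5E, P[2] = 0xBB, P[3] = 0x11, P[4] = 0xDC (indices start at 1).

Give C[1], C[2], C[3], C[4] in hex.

CFB encryption: C_i = P_i ⊕ E(K, C_{i−1}), with C_{0} = IV.
C[1]: E(K, 0x06) = 0xF0; 0x5E ⊕ 0xF0 = 0xAE.
C[2]: E(K, 0xAE) = 0x48; 0xBB ⊕ 0x48 = 0xF3.
C[3]: E(K, 0xF3) = 0xA3; 0x11 ⊕ 0xA3 = 0xB2.
C[4]: E(K, 0xB2) = 0x64; 0xDC ⊕ 0x64 = 0xB8.

C[1] = 0xAE, C[2] = 0xF3, C[3] = 0xB2, C[4] = 0xB8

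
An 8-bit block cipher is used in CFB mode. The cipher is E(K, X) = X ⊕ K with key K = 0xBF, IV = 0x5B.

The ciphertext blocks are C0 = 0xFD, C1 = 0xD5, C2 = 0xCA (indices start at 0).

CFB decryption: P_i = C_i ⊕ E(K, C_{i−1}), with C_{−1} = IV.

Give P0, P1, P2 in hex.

P0: E(K, 0x5B) = 0xE4; 0xFD ⊕ 0xE4 = 0x19.
P1: E(K, 0xFD) = 0x42; 0xD5 ⊕ 0x42 = 0x97.
P2: E(K, 0xD5) = 0x6A; 0xCA ⊕ 0x6A = 0xA0.

P0 = 0x19, P1 = 0x97, P2 = 0xA0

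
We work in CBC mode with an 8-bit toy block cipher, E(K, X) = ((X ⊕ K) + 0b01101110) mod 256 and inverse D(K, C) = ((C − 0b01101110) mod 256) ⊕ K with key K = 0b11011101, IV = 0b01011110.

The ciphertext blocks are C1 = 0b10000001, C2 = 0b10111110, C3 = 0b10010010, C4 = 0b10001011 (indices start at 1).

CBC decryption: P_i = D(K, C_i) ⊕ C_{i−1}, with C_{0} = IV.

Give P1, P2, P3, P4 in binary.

P1: D(K, 0b10000001) = 0b11001110; 0b11001110 ⊕ 0b01011110 = 0b10010000.
P2: D(K, 0b10111110) = 0b10001101; 0b10001101 ⊕ 0b10000001 = 0b00001100.
P3: D(K, 0b10010010) = 0b11111001; 0b11111001 ⊕ 0b10111110 = 0b01000111.
P4: D(K, 0b10001011) = 0b11000000; 0b11000000 ⊕ 0b10010010 = 0b01010010.

P1 = 0b10010000, P2 = 0b00001100, P3 = 0b01000111, P4 = 0b01010010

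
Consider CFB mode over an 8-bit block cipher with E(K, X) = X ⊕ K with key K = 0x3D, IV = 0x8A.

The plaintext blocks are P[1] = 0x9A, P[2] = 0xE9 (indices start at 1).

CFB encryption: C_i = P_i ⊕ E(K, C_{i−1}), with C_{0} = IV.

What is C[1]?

C[1]: E(K, 0x8A) = 0xB7; 0x9A ⊕ 0xB7 = 0x2D.

C[1] = 0x2D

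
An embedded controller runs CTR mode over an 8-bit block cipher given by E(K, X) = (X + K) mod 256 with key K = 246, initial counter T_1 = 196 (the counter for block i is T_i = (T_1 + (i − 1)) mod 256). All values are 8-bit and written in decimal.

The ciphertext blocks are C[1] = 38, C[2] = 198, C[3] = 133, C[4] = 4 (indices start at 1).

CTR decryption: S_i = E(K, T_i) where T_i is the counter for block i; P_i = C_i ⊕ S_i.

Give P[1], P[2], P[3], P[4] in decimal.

P[1]: T = 196, S = E(K, T) = 186; 38 ⊕ 186 = 156.
P[2]: T = 197, S = E(K, T) = 187; 198 ⊕ 187 = 125.
P[3]: T = 198, S = E(K, T) = 188; 133 ⊕ 188 = 57.
P[4]: T = 199, S = E(K, T) = 189; 4 ⊕ 189 = 185.

P[1] = 156, P[2] = 125, P[3] = 57, P[4] = 185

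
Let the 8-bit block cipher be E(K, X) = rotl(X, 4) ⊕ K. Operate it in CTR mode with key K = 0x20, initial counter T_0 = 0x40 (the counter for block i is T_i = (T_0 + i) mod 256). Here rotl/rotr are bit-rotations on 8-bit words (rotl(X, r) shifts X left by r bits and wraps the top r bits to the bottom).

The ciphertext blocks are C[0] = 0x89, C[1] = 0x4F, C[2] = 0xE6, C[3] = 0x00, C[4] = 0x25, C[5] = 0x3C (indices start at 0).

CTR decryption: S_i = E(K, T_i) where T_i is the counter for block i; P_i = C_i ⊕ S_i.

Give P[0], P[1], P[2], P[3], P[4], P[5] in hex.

P[0] = 0xAD, P[1] = 0x7B, P[2] = 0xE2, P[3] = 0x14, P[4] = 0x41, P[5] = 0x48

P[0]: T = 0x40, S = E(K, T) = 0x24; 0x89 ⊕ 0x24 = 0xAD.
P[1]: T = 0x41, S = E(K, T) = 0x34; 0x4F ⊕ 0x34 = 0x7B.
P[2]: T = 0x42, S = E(K, T) = 0x04; 0xE6 ⊕ 0x04 = 0xE2.
P[3]: T = 0x43, S = E(K, T) = 0x14; 0x00 ⊕ 0x14 = 0x14.
P[4]: T = 0x44, S = E(K, T) = 0x64; 0x25 ⊕ 0x64 = 0x41.
P[5]: T = 0x45, S = E(K, T) = 0x74; 0x3C ⊕ 0x74 = 0x48.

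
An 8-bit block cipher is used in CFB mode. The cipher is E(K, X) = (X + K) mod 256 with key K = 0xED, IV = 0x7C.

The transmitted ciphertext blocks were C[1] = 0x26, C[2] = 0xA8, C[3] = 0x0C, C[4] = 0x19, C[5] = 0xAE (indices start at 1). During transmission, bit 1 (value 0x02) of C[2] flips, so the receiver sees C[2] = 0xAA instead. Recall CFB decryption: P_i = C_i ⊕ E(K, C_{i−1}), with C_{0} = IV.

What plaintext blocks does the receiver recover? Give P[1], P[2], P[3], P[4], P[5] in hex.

Only C[2] changed, to 0xAA. In CFB, a change in C_i flips the same bit in P_i and garbles P_{i+1}. Decrypting the received ciphertext:
P[1]: E(K, 0x7C) = 0x69; 0x26 ⊕ 0x69 = 0x4F.
P[2]: E(K, 0x26) = 0x13; 0xAA ⊕ 0x13 = 0xB9.
P[3]: E(K, 0xAA) = 0x97; 0x0C ⊕ 0x97 = 0x9B.
P[4]: E(K, 0x0C) = 0xF9; 0x19 ⊕ 0xF9 = 0xE0.
P[5]: E(K, 0x19) = 0x06; 0xAE ⊕ 0x06 = 0xA8.
Blocks that differ from the original plaintext: P[2], P[3].

P[1] = 0x4F, P[2] = 0xB9, P[3] = 0x9B, P[4] = 0xE0, P[5] = 0xA8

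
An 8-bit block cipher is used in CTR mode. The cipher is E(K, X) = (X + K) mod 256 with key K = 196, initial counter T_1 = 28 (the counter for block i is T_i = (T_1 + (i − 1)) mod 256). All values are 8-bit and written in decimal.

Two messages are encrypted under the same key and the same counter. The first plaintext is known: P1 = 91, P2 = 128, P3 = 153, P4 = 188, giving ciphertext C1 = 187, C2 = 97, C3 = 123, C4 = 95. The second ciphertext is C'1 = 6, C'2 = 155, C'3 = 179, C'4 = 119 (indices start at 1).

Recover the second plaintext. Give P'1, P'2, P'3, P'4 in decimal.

In CTR with a reused counter, both messages share the same keystream S_i, so C_i ⊕ C'_i = P_i ⊕ P'_i and thus P'_i = P_i ⊕ C_i ⊕ C'_i.
P'1: 91 ⊕ 187 ⊕ 6 = 230.
P'2: 128 ⊕ 97 ⊕ 155 = 122.
P'3: 153 ⊕ 123 ⊕ 179 = 81.
P'4: 188 ⊕ 95 ⊕ 119 = 148.

P'1 = 230, P'2 = 122, P'3 = 81, P'4 = 148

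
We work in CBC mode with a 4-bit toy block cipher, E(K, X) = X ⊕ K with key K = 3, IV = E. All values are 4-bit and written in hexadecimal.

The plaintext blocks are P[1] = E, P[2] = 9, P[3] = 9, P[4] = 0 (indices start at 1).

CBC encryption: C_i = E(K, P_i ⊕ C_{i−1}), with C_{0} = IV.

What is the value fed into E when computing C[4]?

3

C[1]: P[1] ⊕ E = 0; E(K, 0) = 3.
C[2]: P[2] ⊕ 3 = A; E(K, A) = 9.
C[3]: P[3] ⊕ 9 = 0; E(K, 0) = 3.
C[4]: P[4] ⊕ 3 = 3; E(K, 3) = 0.
So the input to E for block [4] is 3.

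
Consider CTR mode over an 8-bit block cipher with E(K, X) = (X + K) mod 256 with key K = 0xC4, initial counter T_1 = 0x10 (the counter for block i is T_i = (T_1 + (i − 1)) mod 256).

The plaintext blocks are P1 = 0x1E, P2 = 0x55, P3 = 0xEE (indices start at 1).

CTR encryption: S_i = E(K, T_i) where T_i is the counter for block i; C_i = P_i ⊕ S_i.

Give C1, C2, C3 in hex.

C1 = 0xCA, C2 = 0x80, C3 = 0x38

C1: T = 0x10, S = E(K, T) = 0xD4; 0x1E ⊕ 0xD4 = 0xCA.
C2: T = 0x11, S = E(K, T) = 0xD5; 0x55 ⊕ 0xD5 = 0x80.
C3: T = 0x12, S = E(K, T) = 0xD6; 0xEE ⊕ 0xD6 = 0x38.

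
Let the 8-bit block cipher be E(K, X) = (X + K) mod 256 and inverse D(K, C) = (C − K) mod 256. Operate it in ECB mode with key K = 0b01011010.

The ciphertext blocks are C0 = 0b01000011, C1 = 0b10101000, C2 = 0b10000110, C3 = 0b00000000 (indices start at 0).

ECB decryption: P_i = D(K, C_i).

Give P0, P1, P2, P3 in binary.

P0: D(K, 0b01000011) = 0b11101001.
P1: D(K, 0b10101000) = 0b01001110.
P2: D(K, 0b10000110) = 0b00101100.
P3: D(K, 0b00000000) = 0b10100110.

P0 = 0b11101001, P1 = 0b01001110, P2 = 0b00101100, P3 = 0b10100110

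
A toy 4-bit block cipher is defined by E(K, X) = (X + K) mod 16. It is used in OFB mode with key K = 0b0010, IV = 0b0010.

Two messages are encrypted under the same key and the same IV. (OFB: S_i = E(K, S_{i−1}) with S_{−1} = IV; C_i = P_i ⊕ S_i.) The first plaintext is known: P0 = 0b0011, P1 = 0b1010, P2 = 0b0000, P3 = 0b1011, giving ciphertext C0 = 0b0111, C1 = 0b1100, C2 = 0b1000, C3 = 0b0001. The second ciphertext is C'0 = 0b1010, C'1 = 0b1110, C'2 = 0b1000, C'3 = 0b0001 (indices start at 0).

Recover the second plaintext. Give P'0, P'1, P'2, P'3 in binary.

In OFB with a reused IV, both messages share the same keystream S_i, so C_i ⊕ C'_i = P_i ⊕ P'_i and thus P'_i = P_i ⊕ C_i ⊕ C'_i.
P'0: 0b0011 ⊕ 0b0111 ⊕ 0b1010 = 0b1110.
P'1: 0b1010 ⊕ 0b1100 ⊕ 0b1110 = 0b1000.
P'2: 0b0000 ⊕ 0b1000 ⊕ 0b1000 = 0b0000.
P'3: 0b1011 ⊕ 0b0001 ⊕ 0b0001 = 0b1011.

P'0 = 0b1110, P'1 = 0b1000, P'2 = 0b0000, P'3 = 0b1011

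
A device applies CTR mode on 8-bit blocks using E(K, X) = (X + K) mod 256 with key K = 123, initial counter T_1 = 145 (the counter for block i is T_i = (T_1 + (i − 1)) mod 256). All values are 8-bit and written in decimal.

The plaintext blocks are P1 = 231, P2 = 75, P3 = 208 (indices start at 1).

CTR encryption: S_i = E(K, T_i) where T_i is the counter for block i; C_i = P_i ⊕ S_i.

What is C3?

C1: T = 145, S = E(K, T) = 12; 231 ⊕ 12 = 235.
C2: T = 146, S = E(K, T) = 13; 75 ⊕ 13 = 70.
C3: T = 147, S = E(K, T) = 14; 208 ⊕ 14 = 222.

C3 = 222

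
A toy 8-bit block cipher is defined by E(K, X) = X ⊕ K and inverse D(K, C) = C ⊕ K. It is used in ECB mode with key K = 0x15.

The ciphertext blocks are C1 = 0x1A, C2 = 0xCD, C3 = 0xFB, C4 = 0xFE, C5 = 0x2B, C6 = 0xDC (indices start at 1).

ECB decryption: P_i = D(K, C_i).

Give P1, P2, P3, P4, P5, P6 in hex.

P1: D(K, 0x1A) = 0x0F.
P2: D(K, 0xCD) = 0xD8.
P3: D(K, 0xFB) = 0xEE.
P4: D(K, 0xFE) = 0xEB.
P5: D(K, 0x2B) = 0x3E.
P6: D(K, 0xDC) = 0xC9.

P1 = 0x0F, P2 = 0xD8, P3 = 0xEE, P4 = 0xEB, P5 = 0x3E, P6 = 0xC9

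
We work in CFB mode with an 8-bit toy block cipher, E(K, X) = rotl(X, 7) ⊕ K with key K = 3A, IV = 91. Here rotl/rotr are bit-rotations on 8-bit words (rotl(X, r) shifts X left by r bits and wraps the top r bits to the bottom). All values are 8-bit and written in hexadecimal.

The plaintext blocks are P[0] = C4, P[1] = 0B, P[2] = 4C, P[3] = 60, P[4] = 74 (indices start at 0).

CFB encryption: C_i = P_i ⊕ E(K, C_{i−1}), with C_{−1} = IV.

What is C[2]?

C[0]: E(K, 91) = F2; C4 ⊕ F2 = 36.
C[1]: E(K, 36) = 21; 0B ⊕ 21 = 2A.
C[2]: E(K, 2A) = 2F; 4C ⊕ 2F = 63.

C[2] = 63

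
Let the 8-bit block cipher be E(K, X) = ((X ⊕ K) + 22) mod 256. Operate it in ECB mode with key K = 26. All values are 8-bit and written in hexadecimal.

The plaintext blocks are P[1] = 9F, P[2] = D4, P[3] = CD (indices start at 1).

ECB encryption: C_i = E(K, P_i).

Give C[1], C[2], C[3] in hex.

C[1]: E(K, 9F) = DB.
C[2]: E(K, D4) = 14.
C[3]: E(K, CD) = 0D.

C[1] = DB, C[2] = 14, C[3] = 0D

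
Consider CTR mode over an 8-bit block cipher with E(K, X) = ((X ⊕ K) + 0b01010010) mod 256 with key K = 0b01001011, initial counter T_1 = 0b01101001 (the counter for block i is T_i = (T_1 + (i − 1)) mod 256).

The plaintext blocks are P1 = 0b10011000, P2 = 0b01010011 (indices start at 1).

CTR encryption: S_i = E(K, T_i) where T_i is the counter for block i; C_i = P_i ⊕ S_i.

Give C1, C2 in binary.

C1: T = 0b01101001, S = E(K, T) = 0b01110100; 0b10011000 ⊕ 0b01110100 = 0b11101100.
C2: T = 0b01101010, S = E(K, T) = 0b01110011; 0b01010011 ⊕ 0b01110011 = 0b00100000.

C1 = 0b11101100, C2 = 0b00100000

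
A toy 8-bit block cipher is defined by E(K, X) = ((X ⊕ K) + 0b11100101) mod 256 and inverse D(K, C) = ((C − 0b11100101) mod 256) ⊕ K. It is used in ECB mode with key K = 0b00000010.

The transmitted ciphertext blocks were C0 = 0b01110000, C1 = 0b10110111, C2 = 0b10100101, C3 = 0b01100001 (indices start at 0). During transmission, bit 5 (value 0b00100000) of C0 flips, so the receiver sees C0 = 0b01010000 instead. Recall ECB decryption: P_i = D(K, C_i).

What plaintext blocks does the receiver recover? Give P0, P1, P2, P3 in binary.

Only C0 changed, to 0b01010000. In ECB, a change in C_i affects only P_i. Decrypting the received ciphertext:
P0: D(K, 0b01010000) = 0b01101001.
P1: D(K, 0b10110111) = 0b11010000.
P2: D(K, 0b10100101) = 0b11000010.
P3: D(K, 0b01100001) = 0b01111110.
Blocks that differ from the original plaintext: P0.

P0 = 0b01101001, P1 = 0b11010000, P2 = 0b11000010, P3 = 0b01111110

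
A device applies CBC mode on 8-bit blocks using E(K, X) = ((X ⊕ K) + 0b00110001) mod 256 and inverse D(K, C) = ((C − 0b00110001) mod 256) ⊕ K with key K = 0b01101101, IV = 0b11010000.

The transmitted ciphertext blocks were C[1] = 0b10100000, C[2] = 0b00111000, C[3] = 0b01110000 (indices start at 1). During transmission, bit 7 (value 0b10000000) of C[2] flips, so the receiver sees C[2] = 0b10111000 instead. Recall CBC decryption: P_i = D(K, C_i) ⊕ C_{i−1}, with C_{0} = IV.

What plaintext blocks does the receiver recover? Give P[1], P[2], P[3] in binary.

P[1] = 0b11010010, P[2] = 0b01001010, P[3] = 0b11101010

Only C[2] changed, to 0b10111000. In CBC, a change in C_i garbles P_i and flips the same bit in P_{i+1}. Decrypting the received ciphertext:
P[1]: D(K, 0b10100000) = 0b00000010; 0b00000010 ⊕ 0b11010000 = 0b11010010.
P[2]: D(K, 0b10111000) = 0b11101010; 0b11101010 ⊕ 0b10100000 = 0b01001010.
P[3]: D(K, 0b01110000) = 0b01010010; 0b01010010 ⊕ 0b10111000 = 0b11101010.
Blocks that differ from the original plaintext: P[2], P[3].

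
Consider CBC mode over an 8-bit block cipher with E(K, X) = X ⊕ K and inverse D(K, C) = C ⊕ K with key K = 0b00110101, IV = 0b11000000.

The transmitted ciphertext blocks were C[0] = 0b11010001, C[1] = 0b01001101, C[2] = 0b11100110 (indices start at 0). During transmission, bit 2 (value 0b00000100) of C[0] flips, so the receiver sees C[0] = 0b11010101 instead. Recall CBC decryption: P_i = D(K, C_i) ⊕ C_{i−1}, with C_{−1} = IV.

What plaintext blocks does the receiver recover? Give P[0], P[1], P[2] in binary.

P[0] = 0b00100000, P[1] = 0b10101101, P[2] = 0b10011110

Only C[0] changed, to 0b11010101. In CBC, a change in C_i garbles P_i and flips the same bit in P_{i+1}. Decrypting the received ciphertext:
P[0]: D(K, 0b11010101) = 0b11100000; 0b11100000 ⊕ 0b11000000 = 0b00100000.
P[1]: D(K, 0b01001101) = 0b01111000; 0b01111000 ⊕ 0b11010101 = 0b10101101.
P[2]: D(K, 0b11100110) = 0b11010011; 0b11010011 ⊕ 0b01001101 = 0b10011110.
Blocks that differ from the original plaintext: P[0], P[1].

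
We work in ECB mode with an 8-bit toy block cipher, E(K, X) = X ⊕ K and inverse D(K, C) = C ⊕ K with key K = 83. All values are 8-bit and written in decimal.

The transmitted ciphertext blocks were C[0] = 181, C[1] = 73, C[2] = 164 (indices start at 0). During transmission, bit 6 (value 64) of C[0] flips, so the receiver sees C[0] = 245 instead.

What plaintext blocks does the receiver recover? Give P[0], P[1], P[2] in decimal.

ECB decryption: P_i = D(K, C_i).
Only C[0] changed, to 245. In ECB, a change in C_i affects only P_i. Decrypting the received ciphertext:
P[0]: D(K, 245) = 166.
P[1]: D(K, 73) = 26.
P[2]: D(K, 164) = 247.
Blocks that differ from the original plaintext: P[0].

P[0] = 166, P[1] = 26, P[2] = 247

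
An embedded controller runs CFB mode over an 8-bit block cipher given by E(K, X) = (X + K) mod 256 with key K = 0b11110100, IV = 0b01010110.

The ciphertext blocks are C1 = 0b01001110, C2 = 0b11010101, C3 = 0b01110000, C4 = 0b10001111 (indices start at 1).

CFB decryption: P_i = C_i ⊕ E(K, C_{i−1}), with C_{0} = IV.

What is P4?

P4 = 0b11101011

P4: E(K, 0b01110000) = 0b01100100; 0b10001111 ⊕ 0b01100100 = 0b11101011.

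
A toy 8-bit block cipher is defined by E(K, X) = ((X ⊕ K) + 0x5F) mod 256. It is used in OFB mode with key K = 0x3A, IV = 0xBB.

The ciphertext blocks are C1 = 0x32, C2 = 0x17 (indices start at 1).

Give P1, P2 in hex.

P1 = 0xD2, P2 = 0x2E

OFB decryption: S_i = E(K, S_{i−1}) with S_{0} = IV; P_i = C_i ⊕ S_i.
P1: S = E(K, 0xBB) = 0xE0; 0x32 ⊕ 0xE0 = 0xD2.
P2: S = E(K, 0xE0) = 0x39; 0x17 ⊕ 0x39 = 0x2E.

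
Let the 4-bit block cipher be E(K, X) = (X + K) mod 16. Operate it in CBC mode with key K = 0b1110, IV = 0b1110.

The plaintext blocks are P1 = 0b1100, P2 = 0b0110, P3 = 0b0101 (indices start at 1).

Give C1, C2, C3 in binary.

C1 = 0b0000, C2 = 0b0100, C3 = 0b1111

CBC encryption: C_i = E(K, P_i ⊕ C_{i−1}), with C_{0} = IV.
C1: P1 ⊕ 0b1110 = 0b0010; E(K, 0b0010) = 0b0000.
C2: P2 ⊕ 0b0000 = 0b0110; E(K, 0b0110) = 0b0100.
C3: P3 ⊕ 0b0100 = 0b0001; E(K, 0b0001) = 0b1111.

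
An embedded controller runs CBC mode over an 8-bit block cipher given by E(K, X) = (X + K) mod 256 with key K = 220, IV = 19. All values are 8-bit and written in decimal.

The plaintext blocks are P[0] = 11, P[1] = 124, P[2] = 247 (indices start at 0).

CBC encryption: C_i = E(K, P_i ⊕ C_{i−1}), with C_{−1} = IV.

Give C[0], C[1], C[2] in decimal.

C[0] = 244, C[1] = 100, C[2] = 111

C[0]: P[0] ⊕ 19 = 24; E(K, 24) = 244.
C[1]: P[1] ⊕ 244 = 136; E(K, 136) = 100.
C[2]: P[2] ⊕ 100 = 147; E(K, 147) = 111.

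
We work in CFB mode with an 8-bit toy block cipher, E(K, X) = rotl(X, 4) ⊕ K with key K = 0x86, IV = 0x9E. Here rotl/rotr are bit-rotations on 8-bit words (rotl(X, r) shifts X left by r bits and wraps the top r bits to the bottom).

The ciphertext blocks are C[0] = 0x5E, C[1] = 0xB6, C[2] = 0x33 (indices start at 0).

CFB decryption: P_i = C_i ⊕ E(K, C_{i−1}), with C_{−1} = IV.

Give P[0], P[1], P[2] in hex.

P[0] = 0x31, P[1] = 0xD5, P[2] = 0xDE

P[0]: E(K, 0x9E) = 0x6F; 0x5E ⊕ 0x6F = 0x31.
P[1]: E(K, 0x5E) = 0x63; 0xB6 ⊕ 0x63 = 0xD5.
P[2]: E(K, 0xB6) = 0xED; 0x33 ⊕ 0xED = 0xDE.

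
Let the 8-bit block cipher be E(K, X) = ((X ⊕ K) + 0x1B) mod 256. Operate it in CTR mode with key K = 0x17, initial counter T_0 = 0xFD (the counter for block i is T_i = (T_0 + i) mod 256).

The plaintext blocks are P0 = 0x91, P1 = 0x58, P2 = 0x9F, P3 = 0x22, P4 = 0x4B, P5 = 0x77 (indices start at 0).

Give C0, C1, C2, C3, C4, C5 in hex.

CTR encryption: S_i = E(K, T_i) where T_i is the counter for block i; C_i = P_i ⊕ S_i.
C0: T = 0xFD, S = E(K, T) = 0x05; 0x91 ⊕ 0x05 = 0x94.
C1: T = 0xFE, S = E(K, T) = 0x04; 0x58 ⊕ 0x04 = 0x5C.
C2: T = 0xFF, S = E(K, T) = 0x03; 0x9F ⊕ 0x03 = 0x9C.
C3: T = 0x00, S = E(K, T) = 0x32; 0x22 ⊕ 0x32 = 0x10.
C4: T = 0x01, S = E(K, T) = 0x31; 0x4B ⊕ 0x31 = 0x7A.
C5: T = 0x02, S = E(K, T) = 0x30; 0x77 ⊕ 0x30 = 0x47.

C0 = 0x94, C1 = 0x5C, C2 = 0x9C, C3 = 0x10, C4 = 0x7A, C5 = 0x47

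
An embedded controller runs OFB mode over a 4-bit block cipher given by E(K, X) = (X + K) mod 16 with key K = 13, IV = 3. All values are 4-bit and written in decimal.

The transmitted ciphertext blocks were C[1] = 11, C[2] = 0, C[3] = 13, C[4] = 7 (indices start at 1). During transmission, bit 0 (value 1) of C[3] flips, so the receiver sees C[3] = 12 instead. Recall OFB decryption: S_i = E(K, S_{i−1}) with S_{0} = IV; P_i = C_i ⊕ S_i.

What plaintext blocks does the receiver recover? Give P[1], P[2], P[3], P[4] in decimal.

Only C[3] changed, to 12. In OFB, a change in C_i flips the same bit in P_i only; the keystream is unaffected. Decrypting the received ciphertext:
P[1]: S = E(K, 3) = 0; 11 ⊕ 0 = 11.
P[2]: S = E(K, 0) = 13; 0 ⊕ 13 = 13.
P[3]: S = E(K, 13) = 10; 12 ⊕ 10 = 6.
P[4]: S = E(K, 10) = 7; 7 ⊕ 7 = 0.
Blocks that differ from the original plaintext: P[3].

P[1] = 11, P[2] = 13, P[3] = 6, P[4] = 0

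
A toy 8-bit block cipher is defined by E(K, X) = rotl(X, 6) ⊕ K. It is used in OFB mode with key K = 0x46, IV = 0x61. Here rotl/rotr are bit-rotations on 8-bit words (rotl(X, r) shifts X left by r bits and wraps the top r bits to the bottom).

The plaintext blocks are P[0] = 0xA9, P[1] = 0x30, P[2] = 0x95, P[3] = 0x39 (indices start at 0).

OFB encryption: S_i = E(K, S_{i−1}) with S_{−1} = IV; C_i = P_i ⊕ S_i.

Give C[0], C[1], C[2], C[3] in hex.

C[0]: S = E(K, 0x61) = 0x1E; 0xA9 ⊕ 0x1E = 0xB7.
C[1]: S = E(K, 0x1E) = 0xC1; 0x30 ⊕ 0xC1 = 0xF1.
C[2]: S = E(K, 0xC1) = 0x36; 0x95 ⊕ 0x36 = 0xA3.
C[3]: S = E(K, 0x36) = 0xCB; 0x39 ⊕ 0xCB = 0xF2.

C[0] = 0xB7, C[1] = 0xF1, C[2] = 0xA3, C[3] = 0xF2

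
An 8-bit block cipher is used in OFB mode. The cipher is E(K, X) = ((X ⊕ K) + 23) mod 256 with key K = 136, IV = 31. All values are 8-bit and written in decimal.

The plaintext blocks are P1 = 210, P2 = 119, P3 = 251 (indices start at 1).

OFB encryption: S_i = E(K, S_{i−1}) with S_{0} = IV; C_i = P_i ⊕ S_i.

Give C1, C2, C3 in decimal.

C1 = 124, C2 = 74, C3 = 55

C1: S = E(K, 31) = 174; 210 ⊕ 174 = 124.
C2: S = E(K, 174) = 61; 119 ⊕ 61 = 74.
C3: S = E(K, 61) = 204; 251 ⊕ 204 = 55.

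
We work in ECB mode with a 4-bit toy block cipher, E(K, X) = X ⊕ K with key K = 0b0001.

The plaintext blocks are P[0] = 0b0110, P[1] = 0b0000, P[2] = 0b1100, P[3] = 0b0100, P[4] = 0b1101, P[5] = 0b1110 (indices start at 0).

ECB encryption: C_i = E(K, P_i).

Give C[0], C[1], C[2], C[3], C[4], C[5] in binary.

C[0]: E(K, 0b0110) = 0b0111.
C[1]: E(K, 0b0000) = 0b0001.
C[2]: E(K, 0b1100) = 0b1101.
C[3]: E(K, 0b0100) = 0b0101.
C[4]: E(K, 0b1101) = 0b1100.
C[5]: E(K, 0b1110) = 0b1111.

C[0] = 0b0111, C[1] = 0b0001, C[2] = 0b1101, C[3] = 0b0101, C[4] = 0b1100, C[5] = 0b1111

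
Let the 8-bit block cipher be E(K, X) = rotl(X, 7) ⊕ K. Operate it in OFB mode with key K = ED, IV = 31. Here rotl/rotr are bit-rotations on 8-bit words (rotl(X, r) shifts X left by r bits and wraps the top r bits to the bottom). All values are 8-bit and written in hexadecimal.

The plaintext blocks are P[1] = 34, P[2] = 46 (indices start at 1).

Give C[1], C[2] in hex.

C[1] = 41, C[2] = 11

OFB encryption: S_i = E(K, S_{i−1}) with S_{0} = IV; C_i = P_i ⊕ S_i.
C[1]: S = E(K, 31) = 75; 34 ⊕ 75 = 41.
C[2]: S = E(K, 75) = 57; 46 ⊕ 57 = 11.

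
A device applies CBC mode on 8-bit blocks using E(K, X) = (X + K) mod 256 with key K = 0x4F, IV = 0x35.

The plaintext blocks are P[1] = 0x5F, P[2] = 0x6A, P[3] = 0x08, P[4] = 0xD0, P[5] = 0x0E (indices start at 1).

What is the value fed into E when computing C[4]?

0xA9

CBC encryption: C_i = E(K, P_i ⊕ C_{i−1}), with C_{0} = IV.
C[1]: P[1] ⊕ 0x35 = 0x6A; E(K, 0x6A) = 0xB9.
C[2]: P[2] ⊕ 0xB9 = 0xD3; E(K, 0xD3) = 0x22.
C[3]: P[3] ⊕ 0x22 = 0x2A; E(K, 0x2A) = 0x79.
C[4]: P[4] ⊕ 0x79 = 0xA9; E(K, 0xA9) = 0xF8.
So the input to E for block [4] is 0xA9.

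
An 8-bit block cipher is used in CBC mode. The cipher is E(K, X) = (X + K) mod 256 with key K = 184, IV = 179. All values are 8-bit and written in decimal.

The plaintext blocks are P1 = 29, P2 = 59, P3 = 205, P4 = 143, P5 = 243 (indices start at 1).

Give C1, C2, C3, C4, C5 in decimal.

C1 = 102, C2 = 21, C3 = 144, C4 = 215, C5 = 220

CBC encryption: C_i = E(K, P_i ⊕ C_{i−1}), with C_{0} = IV.
C1: P1 ⊕ 179 = 174; E(K, 174) = 102.
C2: P2 ⊕ 102 = 93; E(K, 93) = 21.
C3: P3 ⊕ 21 = 216; E(K, 216) = 144.
C4: P4 ⊕ 144 = 31; E(K, 31) = 215.
C5: P5 ⊕ 215 = 36; E(K, 36) = 220.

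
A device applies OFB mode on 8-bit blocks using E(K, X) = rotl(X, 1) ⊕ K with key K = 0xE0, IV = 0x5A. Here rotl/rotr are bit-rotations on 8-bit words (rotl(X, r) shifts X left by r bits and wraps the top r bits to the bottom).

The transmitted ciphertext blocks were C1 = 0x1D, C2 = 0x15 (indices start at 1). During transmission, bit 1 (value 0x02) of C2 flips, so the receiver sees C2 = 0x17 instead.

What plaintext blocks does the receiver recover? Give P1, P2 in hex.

OFB decryption: S_i = E(K, S_{i−1}) with S_{0} = IV; P_i = C_i ⊕ S_i.
Only C2 changed, to 0x17. In OFB, a change in C_i flips the same bit in P_i only; the keystream is unaffected. Decrypting the received ciphertext:
P1: S = E(K, 0x5A) = 0x54; 0x1D ⊕ 0x54 = 0x49.
P2: S = E(K, 0x54) = 0x48; 0x17 ⊕ 0x48 = 0x5F.
Blocks that differ from the original plaintext: P2.

P1 = 0x49, P2 = 0x5F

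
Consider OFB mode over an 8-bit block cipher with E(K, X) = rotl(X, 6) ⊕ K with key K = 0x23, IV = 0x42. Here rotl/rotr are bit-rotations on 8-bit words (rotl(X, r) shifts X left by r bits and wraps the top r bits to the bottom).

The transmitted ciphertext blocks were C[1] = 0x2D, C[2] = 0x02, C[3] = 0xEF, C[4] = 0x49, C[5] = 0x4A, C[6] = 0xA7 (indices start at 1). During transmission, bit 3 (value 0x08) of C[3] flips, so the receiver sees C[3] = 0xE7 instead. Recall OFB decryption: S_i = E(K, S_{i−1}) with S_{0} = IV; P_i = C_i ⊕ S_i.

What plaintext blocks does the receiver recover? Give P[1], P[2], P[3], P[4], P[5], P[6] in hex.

Only C[3] changed, to 0xE7. In OFB, a change in C_i flips the same bit in P_i only; the keystream is unaffected. Decrypting the received ciphertext:
P[1]: S = E(K, 0x42) = 0xB3; 0x2D ⊕ 0xB3 = 0x9E.
P[2]: S = E(K, 0xB3) = 0xCF; 0x02 ⊕ 0xCF = 0xCD.
P[3]: S = E(K, 0xCF) = 0xD0; 0xE7 ⊕ 0xD0 = 0x37.
P[4]: S = E(K, 0xD0) = 0x17; 0x49 ⊕ 0x17 = 0x5E.
P[5]: S = E(K, 0x17) = 0xE6; 0x4A ⊕ 0xE6 = 0xAC.
P[6]: S = E(K, 0xE6) = 0x9A; 0xA7 ⊕ 0x9A = 0x3D.
Blocks that differ from the original plaintext: P[3].

P[1] = 0x9E, P[2] = 0xCD, P[3] = 0x37, P[4] = 0x5E, P[5] = 0xAC, P[6] = 0x3D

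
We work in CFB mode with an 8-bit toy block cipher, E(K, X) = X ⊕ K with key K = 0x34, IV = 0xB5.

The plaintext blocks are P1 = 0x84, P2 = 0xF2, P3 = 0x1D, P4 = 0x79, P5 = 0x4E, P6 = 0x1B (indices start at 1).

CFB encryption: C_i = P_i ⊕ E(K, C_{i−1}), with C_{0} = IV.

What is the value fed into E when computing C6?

C1: E(K, 0xB5) = 0x81; 0x84 ⊕ 0x81 = 0x05.
C2: E(K, 0x05) = 0x31; 0xF2 ⊕ 0x31 = 0xC3.
C3: E(K, 0xC3) = 0xF7; 0x1D ⊕ 0xF7 = 0xEA.
C4: E(K, 0xEA) = 0xDE; 0x79 ⊕ 0xDE = 0xA7.
C5: E(K, 0xA7) = 0x93; 0x4E ⊕ 0x93 = 0xDD.
C6: E(K, 0xDD) = 0xE9; 0x1B ⊕ 0xE9 = 0xF2.
So the input to E for block 6 is 0xDD.

0xDD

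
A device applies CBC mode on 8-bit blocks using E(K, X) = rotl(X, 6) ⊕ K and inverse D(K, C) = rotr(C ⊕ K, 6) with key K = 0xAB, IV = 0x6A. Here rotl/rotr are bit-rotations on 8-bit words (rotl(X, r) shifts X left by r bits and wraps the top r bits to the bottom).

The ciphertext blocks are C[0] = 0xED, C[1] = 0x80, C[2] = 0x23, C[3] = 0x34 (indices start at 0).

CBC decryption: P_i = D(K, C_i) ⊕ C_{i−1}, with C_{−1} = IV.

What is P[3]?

P[3]: D(K, 0x34) = 0x7E; 0x7E ⊕ 0x23 = 0x5D.

P[3] = 0x5D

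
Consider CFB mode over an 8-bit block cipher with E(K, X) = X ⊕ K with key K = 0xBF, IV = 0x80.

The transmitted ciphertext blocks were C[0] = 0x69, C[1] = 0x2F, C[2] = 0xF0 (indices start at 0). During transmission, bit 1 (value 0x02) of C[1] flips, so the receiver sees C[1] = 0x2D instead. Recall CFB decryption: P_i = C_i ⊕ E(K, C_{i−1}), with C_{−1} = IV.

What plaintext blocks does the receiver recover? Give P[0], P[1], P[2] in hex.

Only C[1] changed, to 0x2D. In CFB, a change in C_i flips the same bit in P_i and garbles P_{i+1}. Decrypting the received ciphertext:
P[0]: E(K, 0x80) = 0x3F; 0x69 ⊕ 0x3F = 0x56.
P[1]: E(K, 0x69) = 0xD6; 0x2D ⊕ 0xD6 = 0xFB.
P[2]: E(K, 0x2D) = 0x92; 0xF0 ⊕ 0x92 = 0x62.
Blocks that differ from the original plaintext: P[1], P[2].

P[0] = 0x56, P[1] = 0xFB, P[2] = 0x62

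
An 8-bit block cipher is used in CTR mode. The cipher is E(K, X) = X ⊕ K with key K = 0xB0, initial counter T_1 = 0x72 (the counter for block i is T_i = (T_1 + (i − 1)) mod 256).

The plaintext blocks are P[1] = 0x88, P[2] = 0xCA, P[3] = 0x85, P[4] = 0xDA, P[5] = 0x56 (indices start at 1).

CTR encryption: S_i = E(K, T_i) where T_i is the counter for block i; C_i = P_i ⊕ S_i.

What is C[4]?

C[4] = 0x1F

C[1]: T = 0x72, S = E(K, T) = 0xC2; 0x88 ⊕ 0xC2 = 0x4A.
C[2]: T = 0x73, S = E(K, T) = 0xC3; 0xCA ⊕ 0xC3 = 0x09.
C[3]: T = 0x74, S = E(K, T) = 0xC4; 0x85 ⊕ 0xC4 = 0x41.
C[4]: T = 0x75, S = E(K, T) = 0xC5; 0xDA ⊕ 0xC5 = 0x1F.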